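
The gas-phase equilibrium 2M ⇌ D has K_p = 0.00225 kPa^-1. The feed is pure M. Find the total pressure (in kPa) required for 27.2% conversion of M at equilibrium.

P = 98.5 kPa

Let X = conversion of M (basis 1 mol M); extent of reaction ξ = 0.5X.
Moles: n_M = 1 − X; n_D = 0.5X.
Total moles n_T = 1 − 0.5X.
K_p = p_D / (p_M^2) with p_i = (n_i/n_T)·P.
At X = 0.272: the mole-fraction product g(X) = Π y_i^ν_i = 0.2217. Since K_p = g(X)·P^{-1}, P = (g/K_p)^(1/1) = (0.2217/0.00225)^(1/1) = 98.5 kPa.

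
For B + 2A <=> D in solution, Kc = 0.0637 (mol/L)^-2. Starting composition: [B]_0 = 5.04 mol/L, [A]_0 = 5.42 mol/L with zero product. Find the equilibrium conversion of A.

Let X = conversion of A; extent ξ = 5.42X/2 mol/L.
Concentrations: [B] = 5.04 − 2.71X; [A] = 5.42 − 5.42X; [D] = 2.71X.
Kc = [D] / ([B] [A]^2).
Solving Kc = 0.0637 for X ∈ (0,1): X = 0.535.

X = 0.535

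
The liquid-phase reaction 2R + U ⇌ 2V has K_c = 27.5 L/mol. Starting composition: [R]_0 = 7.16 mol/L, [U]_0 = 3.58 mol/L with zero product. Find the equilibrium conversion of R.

X = 0.812

Let X = conversion of R; extent ξ = 7.16X/2 mol/L.
Concentrations: [R] = 7.16 − 7.16X; [U] = 3.58 − 3.58X; [V] = 7.16X.
K_c = [V]^2 / ([R]^2 [U]).
This equals 27.5 at X = 0.812 (the root in 0 < X < 1).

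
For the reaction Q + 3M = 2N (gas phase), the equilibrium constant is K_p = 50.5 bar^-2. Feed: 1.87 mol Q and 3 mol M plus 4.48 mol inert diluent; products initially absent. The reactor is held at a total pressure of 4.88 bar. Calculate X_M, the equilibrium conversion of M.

X = 0.831

Basis: 3 mol M initially; let X = conversion of M. Extent ξ = X.
Moles: n_Q = 1.87 − X; n_M = 3 − 3X; n_N = 2X; n_I = 4.48 (inert).
Total moles n_T = 9.35 − 2X.
With p_i = (n_i/n_T)P, K_p = p_N^2 / (p_Q p_M^3).
Substituting and setting equal to 50.5 bar^-2 gives a polynomial in X; the root in (0,1) is X = 0.831.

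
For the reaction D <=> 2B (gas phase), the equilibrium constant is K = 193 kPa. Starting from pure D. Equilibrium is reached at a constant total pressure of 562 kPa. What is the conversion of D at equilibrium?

X = 0.281

Basis: 1 mol D initially; let X = conversion of D. Extent ξ = X.
Mole table: n_D = 1 − X; n_B = 2X.
n_T = Σnᵢ = 1 + X.
With p_i = (n_i/n_T)P, K = p_B^2 / (p_D).
Equating to 193 kPa and solving on 0 < X < 1: X = 0.281.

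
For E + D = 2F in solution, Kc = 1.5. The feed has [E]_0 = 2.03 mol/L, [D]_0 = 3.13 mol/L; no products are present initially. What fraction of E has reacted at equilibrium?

X = 0.465

Let X = conversion of E; extent ξ = 2.03·X mol/L.
Concentrations: [E] = 2.03 − 2.03X; [D] = 3.13 − 2.03X; [F] = 4.06X.
Kc = [F]^2 / ([E] [D]).
This equals 1.5 at X = 0.465 (the root in 0 < X < 1).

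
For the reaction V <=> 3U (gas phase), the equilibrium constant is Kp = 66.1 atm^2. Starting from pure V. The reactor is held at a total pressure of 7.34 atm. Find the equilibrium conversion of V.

Basis: 1 mol V initially; let X = conversion of V. Extent ξ = X.
Moles: n_V = 1 − X; n_U = 3X.
Summing: n_T = 1 + 2X.
With p_i = (n_i/n_T)P, Kp = p_U^3 / (p_V).
Setting this equal to 66.1 atm^2 and taking the physical root (0 < X < 1) gives X = 0.448.

X = 0.448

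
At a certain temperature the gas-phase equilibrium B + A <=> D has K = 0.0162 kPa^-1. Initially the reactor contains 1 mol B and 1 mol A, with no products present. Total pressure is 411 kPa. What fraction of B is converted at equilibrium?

X = 0.639

Take 1 mol B as basis and let X be its fractional conversion, so ξ = X.
Moles: n_B = 1 − X; n_A = 1 − X; n_D = X.
Summing: n_T = 2 − X.
With p_i = (n_i/n_T)P, K = p_D / (p_B p_A).
Substituting and setting equal to 0.0162 kPa^-1 gives a polynomial in X; the root in (0,1) is X = 0.639.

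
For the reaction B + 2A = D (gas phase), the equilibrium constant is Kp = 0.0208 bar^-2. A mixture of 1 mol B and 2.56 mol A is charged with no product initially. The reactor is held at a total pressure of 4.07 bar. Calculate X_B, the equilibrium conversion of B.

X = 0.143

Basis: 1 mol B initially; let X = conversion of B. Extent ξ = X.
Mole table: n_B = 1 − X; n_A = 2.56 − 2X; n_D = X.
Summing: n_T = 3.56 − 2X.
With p_i = (n_i/n_T)P, Kp = p_D / (p_B p_A^2).
Setting this equal to 0.0208 bar^-2 and taking the physical root (0 < X < 1) gives X = 0.143.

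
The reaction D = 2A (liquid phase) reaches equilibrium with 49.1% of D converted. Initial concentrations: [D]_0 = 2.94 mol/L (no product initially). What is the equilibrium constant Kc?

Kc = 5.57 mol/L

Let X = conversion of D.
Concentrations: [D] = 2.94 − 2.94X; [A] = 5.88X.
At X = 0.491: [D] = 1.5, [A] = 2.89.
Kc = [A]^2 / ([D]) = 5.57 mol/L.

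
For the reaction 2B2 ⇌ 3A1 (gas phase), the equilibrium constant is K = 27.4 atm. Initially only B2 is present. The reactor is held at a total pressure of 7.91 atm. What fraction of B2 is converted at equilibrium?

X = 0.599

Basis: 1 mol B2 initially; let X = conversion of B2. Extent ξ = 0.5X.
Mole table: n_B2 = 1 − X; n_A1 = 1.5X.
n_T = Σnᵢ = 1 + 0.5X.
y_i = n_i/n_T, p_i = y_i·P. K = p_A1^3 / (p_B2^2).
Equating to 27.4 atm and solving on 0 < X < 1: X = 0.599.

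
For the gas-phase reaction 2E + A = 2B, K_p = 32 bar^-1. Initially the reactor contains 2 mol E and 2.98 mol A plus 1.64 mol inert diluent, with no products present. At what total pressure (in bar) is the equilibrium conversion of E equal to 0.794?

Take 2 mol E as basis and let X be its fractional conversion, so ξ = X.
At extent ξ: n_E = 2 − 2X; n_A = 2.98 − X; n_B = 2X; n_I = 1.64 (inert).
Summing: n_T = 6.62 − X.
K_p = p_B^2 / (p_E^2 p_A) with p_i = (n_i/n_T)·P.
At X = 0.794: the mole-fraction product g(X) = Π y_i^ν_i = 39.59. Since K_p = g(X)·P^{-1}, P = (g/K_p)^(1/1) = (39.59/32)^(1/1) = 1.24 bar.

P = 1.24 bar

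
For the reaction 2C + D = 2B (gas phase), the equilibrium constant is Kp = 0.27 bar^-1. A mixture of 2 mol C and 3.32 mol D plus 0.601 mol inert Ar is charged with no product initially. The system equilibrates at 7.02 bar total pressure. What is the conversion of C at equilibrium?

X = 0.498

Take 2 mol C as basis and let X be its fractional conversion, so ξ = X.
Moles: n_C = 2 − 2X; n_D = 3.32 − X; n_B = 2X; n_I = 0.601 (inert).
Total moles n_T = 5.92 − X.
With p_i = (n_i/n_T)P, Kp = p_B^2 / (p_C^2 p_D).
This yields a degree-3 equation in X; solving on (0,1), X = 0.498.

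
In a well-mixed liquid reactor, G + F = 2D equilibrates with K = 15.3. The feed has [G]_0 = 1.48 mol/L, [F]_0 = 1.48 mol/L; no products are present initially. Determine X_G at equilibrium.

Let X = conversion of G; extent ξ = 1.48·X mol/L.
Concentrations: [G] = 1.48 − 1.48X; [F] = 1.48 − 1.48X; [D] = 2.96X.
K = [D]^2 / ([G] [F]).
Setting equal to 15.3 and solving for X on (0,1) gives X = 0.662.

X = 0.662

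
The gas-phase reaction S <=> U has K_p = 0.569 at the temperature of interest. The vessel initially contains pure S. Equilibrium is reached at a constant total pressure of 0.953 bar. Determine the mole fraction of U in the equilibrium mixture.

Basis: 1 mol S initially; let X = conversion of S. Extent ξ = X.
Species balance: n_S = 1 − X; n_U = X.
Since Δν = 0, n_T = 1 throughout.
With p_i = (n_i/n_T)P, K_p = p_U / (p_S).
Equating to 0.569 and solving on 0 < X < 1: X = 0.363.
Then n_U = 0.363, n_T = 1, so y_U = 0.363.

y_U = 0.363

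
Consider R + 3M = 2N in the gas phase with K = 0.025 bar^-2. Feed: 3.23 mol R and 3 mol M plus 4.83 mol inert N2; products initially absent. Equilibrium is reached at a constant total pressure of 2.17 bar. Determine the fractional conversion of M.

X = 0.120

Basis: 3 mol M initially; let X = conversion of M. Extent ξ = X.
Mole table: n_R = 3.23 − X; n_M = 3 − 3X; n_N = 2X; n_I = 4.83 (inert).
n_T = Σnᵢ = 11.1 − 2X.
Mole fractions y_i = n_i/n_T; K = p_N^2 / (p_R p_M^3) with p_i = y_i·P.
Setting this equal to 0.025 bar^-2 and taking the physical root (0 < X < 1) gives X = 0.120.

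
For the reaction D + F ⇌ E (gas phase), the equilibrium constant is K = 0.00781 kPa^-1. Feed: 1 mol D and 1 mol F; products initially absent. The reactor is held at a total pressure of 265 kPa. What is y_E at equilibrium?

y_E = 0.273

Basis: 1 mol D initially; let X = conversion of D. Extent ξ = X.
Species balance: n_D = 1 − X; n_F = 1 − X; n_E = X.
n_T = Σnᵢ = 2 − X.
With p_i = (n_i/n_T)P, K = p_E / (p_D p_F).
This yields a degree-2 equation in X; solving on (0,1), X = 0.429.
Then n_E = 0.429, n_T = 1.57, so y_E = 0.273.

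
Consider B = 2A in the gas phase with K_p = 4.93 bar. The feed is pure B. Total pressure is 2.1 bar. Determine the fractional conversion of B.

X = 0.608

Let X = conversion of B (basis 1 mol B); extent of reaction ξ = X.
At extent ξ: n_B = 1 − X; n_A = 2X.
Summing: n_T = 1 + X.
Mole fractions y_i = n_i/n_T; K_p = p_A^2 / (p_B) with p_i = y_i·P.
Setting this equal to 4.93 bar and taking the physical root (0 < X < 1) gives X = 0.608.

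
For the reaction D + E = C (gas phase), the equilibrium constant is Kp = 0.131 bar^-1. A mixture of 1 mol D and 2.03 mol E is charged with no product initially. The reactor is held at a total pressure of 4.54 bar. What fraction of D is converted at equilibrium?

Basis: 1 mol D initially; let X = conversion of D. Extent ξ = X.
Species balance: n_D = 1 − X; n_E = 2.03 − X; n_C = X.
n_T = Σnᵢ = 3.03 − X.
Mole fractions y_i = n_i/n_T; Kp = p_C / (p_D p_E) with p_i = y_i·P.
This yields a degree-2 equation in X; solving on (0,1), X = 0.275.

X = 0.275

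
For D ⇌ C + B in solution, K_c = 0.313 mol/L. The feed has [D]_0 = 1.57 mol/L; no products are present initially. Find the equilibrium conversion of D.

Let X = conversion of D; extent ξ = 1.57·X mol/L.
Concentrations: [D] = 1.57 − 1.57X; [C] = 1.57X; [B] = 1.57X.
K_c = [C] [B] / ([D]).
Equating to 0.313 mol/L: the physical root is X = 0.358.

X = 0.358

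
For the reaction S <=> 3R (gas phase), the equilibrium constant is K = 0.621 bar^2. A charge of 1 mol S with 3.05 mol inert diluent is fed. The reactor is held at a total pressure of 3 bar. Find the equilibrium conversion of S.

Basis: 1 mol S initially; let X = conversion of S. Extent ξ = X.
Moles: n_S = 1 − X; n_R = 3X; n_I = 3.05 (inert).
n_T = Σnᵢ = 4.05 + 2X.
y_i = n_i/n_T, p_i = y_i·P. K = p_R^3 / (p_S).
Equating to 0.621 bar^2 and solving on 0 < X < 1: X = 0.336.

X = 0.336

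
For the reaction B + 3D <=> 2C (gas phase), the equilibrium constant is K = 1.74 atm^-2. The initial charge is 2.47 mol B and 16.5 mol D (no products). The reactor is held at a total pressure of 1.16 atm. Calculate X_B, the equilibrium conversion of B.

X = 0.682

Let X = conversion of B (basis 2.47 mol B); extent of reaction ξ = 2.47X.
At extent ξ: n_B = 2.47 − 2.47X; n_D = 16.5 − 7.41X; n_C = 4.94X.
Total moles n_T = 19 − 4.94X.
Mole fractions y_i = n_i/n_T; K = p_C^2 / (p_B p_D^3) with p_i = y_i·P.
Setting this equal to 1.74 atm^-2 and taking the physical root (0 < X < 1) gives X = 0.682.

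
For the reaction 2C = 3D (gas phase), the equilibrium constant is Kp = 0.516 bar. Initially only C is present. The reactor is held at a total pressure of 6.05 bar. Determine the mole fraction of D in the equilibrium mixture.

y_D = 0.335

Take 1 mol C as basis and let X be its fractional conversion, so ξ = 0.5X.
Moles: n_C = 1 − X; n_D = 1.5X.
Summing: n_T = 1 + 0.5X.
Mole fractions y_i = n_i/n_T; Kp = p_D^3 / (p_C^2) with p_i = y_i·P.
This yields a degree-3 equation in X; solving on (0,1), X = 0.252.
Then n_D = 0.377, n_T = 1.13, so y_D = 0.335.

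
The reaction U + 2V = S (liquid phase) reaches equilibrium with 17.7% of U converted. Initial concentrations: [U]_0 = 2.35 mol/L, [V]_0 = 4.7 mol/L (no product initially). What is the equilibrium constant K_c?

K_c = 0.0144 (mol/L)^-2

Let X = conversion of U.
Concentrations: [U] = 2.35 − 2.35X; [V] = 4.7 − 4.7X; [S] = 2.35X.
At X = 0.177: [U] = 1.93, [V] = 3.87, [S] = 0.416.
K_c = [S] / ([U] [V]^2) = 0.0144 (mol/L)^-2.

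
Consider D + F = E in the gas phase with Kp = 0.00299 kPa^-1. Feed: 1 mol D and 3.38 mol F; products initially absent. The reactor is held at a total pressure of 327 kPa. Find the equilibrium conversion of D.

X = 0.422

Let X = conversion of D (basis 1 mol D); extent of reaction ξ = X.
At extent ξ: n_D = 1 − X; n_F = 3.38 − X; n_E = X.
n_T = Σnᵢ = 4.38 − X.
Mole fractions y_i = n_i/n_T; Kp = p_E / (p_D p_F) with p_i = y_i·P.
Equating to 0.00299 kPa^-1 and solving on 0 < X < 1: X = 0.422.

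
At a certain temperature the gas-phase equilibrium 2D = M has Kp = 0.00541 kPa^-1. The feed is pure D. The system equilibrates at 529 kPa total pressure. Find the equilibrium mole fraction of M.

y_M = 0.558

Let X = conversion of D (basis 1 mol D); extent of reaction ξ = 0.5X.
Species balance: n_D = 1 − X; n_M = 0.5X.
n_T = Σnᵢ = 1 − 0.5X.
Mole fractions y_i = n_i/n_T; Kp = p_M / (p_D^2) with p_i = y_i·P.
This yields a degree-2 equation in X; solving on (0,1), X = 0.717.
Then n_M = 0.358, n_T = 0.642, so y_M = 0.558.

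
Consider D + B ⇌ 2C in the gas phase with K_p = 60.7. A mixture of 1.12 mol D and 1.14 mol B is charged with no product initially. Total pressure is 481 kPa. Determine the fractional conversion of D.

Basis: 1.12 mol D initially; let X = conversion of D. Extent ξ = 1.12X.
Moles: n_D = 1.12 − 1.12X; n_B = 1.14 − 1.12X; n_C = 2.24X.
Since Δν = 0, n_T = 2.26 throughout.
With p_i = (n_i/n_T)P, K_p = p_C^2 / (p_D p_B).
Equating to 60.7 and solving on 0 < X < 1: X = 0.803.

X = 0.803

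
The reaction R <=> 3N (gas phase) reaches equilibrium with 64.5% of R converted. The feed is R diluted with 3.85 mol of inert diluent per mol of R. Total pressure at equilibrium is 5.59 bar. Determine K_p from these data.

Let X = conversion of R (basis 1 mol R); extent of reaction ξ = X.
Moles: n_R = 1 − X; n_N = 3X; n_I = 3.85 (inert).
n_T = Σnᵢ = 4.85 + 2X.
At X = 0.645: n_R = 0.355, n_N = 1.94, n_T = 6.14.
p_i = (n_i/n_T)·P. K_p = p_N^3 / (p_R) = 16.9 bar^2.

K_p = 16.9 bar^2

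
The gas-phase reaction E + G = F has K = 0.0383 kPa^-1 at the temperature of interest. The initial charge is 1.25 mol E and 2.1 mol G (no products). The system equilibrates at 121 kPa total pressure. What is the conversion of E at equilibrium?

Let X = conversion of E (basis 1.25 mol E); extent of reaction ξ = 1.25X.
Moles: n_E = 1.25 − 1.25X; n_G = 2.1 − 1.25X; n_F = 1.25X.
Summing: n_T = 3.35 − 1.25X.
With p_i = (n_i/n_T)P, K = p_F / (p_E p_G).
Setting this equal to 0.0383 kPa^-1 and taking the physical root (0 < X < 1) gives X = 0.697.

X = 0.697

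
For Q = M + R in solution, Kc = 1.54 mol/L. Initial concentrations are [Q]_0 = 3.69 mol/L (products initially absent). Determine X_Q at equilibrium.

X = 0.470

Let X = conversion of Q; extent ξ = 3.69·X mol/L.
Concentrations: [Q] = 3.69 − 3.69X; [M] = 3.69X; [R] = 3.69X.
Kc = [M] [R] / ([Q]).
Solving Kc = 1.54 for X ∈ (0,1): X = 0.470.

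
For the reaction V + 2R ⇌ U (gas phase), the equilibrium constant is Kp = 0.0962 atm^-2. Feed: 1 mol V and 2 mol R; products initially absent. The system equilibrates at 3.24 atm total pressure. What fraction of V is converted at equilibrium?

Basis: 1 mol V initially; let X = conversion of V. Extent ξ = X.
Species balance: n_V = 1 − X; n_R = 2 − 2X; n_U = X.
Summing: n_T = 3 − 2X.
y_i = n_i/n_T, p_i = y_i·P. Kp = p_U / (p_V p_R^2).
Substituting and setting equal to 0.0962 atm^-2 gives a polynomial in X; the root in (0,1) is X = 0.264.

X = 0.264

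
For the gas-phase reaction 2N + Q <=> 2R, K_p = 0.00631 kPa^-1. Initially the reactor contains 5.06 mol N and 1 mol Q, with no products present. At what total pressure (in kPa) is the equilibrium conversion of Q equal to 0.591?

Take 1 mol Q as basis and let X be its fractional conversion, so ξ = X.
At extent ξ: n_N = 5.06 − 2X; n_Q = 1 − X; n_R = 2X.
Total moles n_T = 6.06 − X.
K_p = p_R^2 / (p_N^2 p_Q) with p_i = (n_i/n_T)·P.
At X = 0.591: the mole-fraction product g(X) = Π y_i^ν_i = 1.242. Since K_p = g(X)·P^{-1}, P = (g/K_p)^(1/1) = (1.242/0.00631)^(1/1) = 197 kPa.

P = 197 kPa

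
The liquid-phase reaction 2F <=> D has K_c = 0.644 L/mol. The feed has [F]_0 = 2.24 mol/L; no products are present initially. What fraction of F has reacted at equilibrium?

Let X = conversion of F; extent ξ = 2.24X/2 mol/L.
Concentrations: [F] = 2.24 − 2.24X; [D] = 1.12X.
K_c = [D] / ([F]^2).
Solving K_c = 0.644 for X ∈ (0,1): X = 0.560.

X = 0.560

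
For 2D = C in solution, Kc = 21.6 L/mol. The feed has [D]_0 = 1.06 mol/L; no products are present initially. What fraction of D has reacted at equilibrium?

Let X = conversion of D; extent ξ = 1.06X/2 mol/L.
Concentrations: [D] = 1.06 − 1.06X; [C] = 0.53X.
Kc = [C] / ([D]^2).
This equals 21.6 at X = 0.863 (the root in 0 < X < 1).

X = 0.863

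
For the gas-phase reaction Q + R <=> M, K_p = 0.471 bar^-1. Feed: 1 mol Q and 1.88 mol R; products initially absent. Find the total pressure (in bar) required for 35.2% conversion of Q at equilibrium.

P = 1.91 bar

Basis: 1 mol Q initially; let X = conversion of Q. Extent ξ = X.
Species balance: n_Q = 1 − X; n_R = 1.88 − X; n_M = X.
Total moles n_T = 2.88 − X.
K_p = p_M / (p_Q p_R) with p_i = (n_i/n_T)·P.
At X = 0.352: the mole-fraction product g(X) = Π y_i^ν_i = 0.8987. Since K_p = g(X)·P^{-1}, P = (g/K_p)^(1/1) = (0.8987/0.471)^(1/1) = 1.91 bar.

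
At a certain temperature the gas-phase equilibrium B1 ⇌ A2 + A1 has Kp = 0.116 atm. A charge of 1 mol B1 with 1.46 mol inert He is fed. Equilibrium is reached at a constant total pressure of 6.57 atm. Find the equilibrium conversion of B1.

Let X = conversion of B1 (basis 1 mol B1); extent of reaction ξ = X.
Mole table: n_B1 = 1 − X; n_A2 = X; n_A1 = X; n_I = 1.46 (inert).
n_T = Σnᵢ = 2.46 + X.
y_i = n_i/n_T, p_i = y_i·P. Kp = p_A2 p_A1 / (p_B1).
Setting this equal to 0.116 atm and taking the physical root (0 < X < 1) gives X = 0.194.

X = 0.194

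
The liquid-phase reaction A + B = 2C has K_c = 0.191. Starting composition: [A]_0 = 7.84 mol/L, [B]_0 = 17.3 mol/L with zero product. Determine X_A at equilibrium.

X = 0.262

Let X = conversion of A; extent ξ = 7.84·X mol/L.
Concentrations: [A] = 7.84 − 7.84X; [B] = 17.3 − 7.84X; [C] = 15.7X.
K_c = [C]^2 / ([A] [B]).
This equals 0.191 at X = 0.262 (the root in 0 < X < 1).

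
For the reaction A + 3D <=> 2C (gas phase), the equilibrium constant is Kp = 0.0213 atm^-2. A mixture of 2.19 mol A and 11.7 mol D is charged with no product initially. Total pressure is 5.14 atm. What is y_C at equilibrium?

Take 2.19 mol A as basis and let X be its fractional conversion, so ξ = 2.19X.
At extent ξ: n_A = 2.19 − 2.19X; n_D = 11.7 − 6.57X; n_C = 4.38X.
n_T = Σnᵢ = 13.9 − 4.38X.
With p_i = (n_i/n_T)P, Kp = p_C^2 / (p_A p_D^3).
This yields a degree-4 equation in X; solving on (0,1), X = 0.425.
Then n_C = 1.86, n_T = 12, so y_C = 0.155.

y_C = 0.155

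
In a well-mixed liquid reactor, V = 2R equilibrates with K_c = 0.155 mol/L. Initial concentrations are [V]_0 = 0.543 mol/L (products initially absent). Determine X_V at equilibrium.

Let X = conversion of V; extent ξ = 0.543·X mol/L.
Concentrations: [V] = 0.543 − 0.543X; [R] = 1.09X.
K_c = [R]^2 / ([V]).
Solving K_c = 0.155 for X ∈ (0,1): X = 0.234.

X = 0.234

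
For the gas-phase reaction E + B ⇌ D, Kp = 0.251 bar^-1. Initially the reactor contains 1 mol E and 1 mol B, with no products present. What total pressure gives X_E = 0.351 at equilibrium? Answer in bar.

Take 1 mol E as basis and let X be its fractional conversion, so ξ = X.
At extent ξ: n_E = 1 − X; n_B = 1 − X; n_D = X.
n_T = Σnᵢ = 2 − X.
Kp = p_D / (p_E p_B) with p_i = (n_i/n_T)·P.
At X = 0.351: the mole-fraction product g(X) = Π y_i^ν_i = 1.374. Since Kp = g(X)·P^{-1}, P = (g/Kp)^(1/1) = (1.374/0.251)^(1/1) = 5.47 bar.

P = 5.47 bar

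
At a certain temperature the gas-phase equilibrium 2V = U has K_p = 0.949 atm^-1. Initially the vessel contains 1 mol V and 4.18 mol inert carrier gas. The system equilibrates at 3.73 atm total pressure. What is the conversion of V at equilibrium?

Basis: 1 mol V initially; let X = conversion of V. Extent ξ = 0.5X.
Mole table: n_V = 1 − X; n_U = 0.5X; n_I = 4.18 (inert).
Summing: n_T = 5.18 − 0.5X.
Mole fractions y_i = n_i/n_T; K_p = p_U / (p_V^2) with p_i = y_i·P.
Substituting and setting equal to 0.949 atm^-1 gives a polynomial in X; the root in (0,1) is X = 0.443.

X = 0.443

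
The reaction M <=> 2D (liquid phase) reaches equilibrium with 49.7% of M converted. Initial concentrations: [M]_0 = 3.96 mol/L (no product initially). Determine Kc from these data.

Kc = 7.78 mol/L

Let X = conversion of M.
Concentrations: [M] = 3.96 − 3.96X; [D] = 7.92X.
At X = 0.497: [M] = 1.99, [D] = 3.94.
Kc = [D]^2 / ([M]) = 7.78 mol/L.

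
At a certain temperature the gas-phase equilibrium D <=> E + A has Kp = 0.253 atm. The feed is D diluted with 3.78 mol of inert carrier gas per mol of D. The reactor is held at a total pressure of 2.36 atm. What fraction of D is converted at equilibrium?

X = 0.521

Basis: 1 mol D initially; let X = conversion of D. Extent ξ = X.
Mole table: n_D = 1 − X; n_E = X; n_A = X; n_I = 3.78 (inert).
n_T = Σnᵢ = 4.78 + X.
With p_i = (n_i/n_T)P, Kp = p_E p_A / (p_D).
This yields a degree-2 equation in X; solving on (0,1), X = 0.521.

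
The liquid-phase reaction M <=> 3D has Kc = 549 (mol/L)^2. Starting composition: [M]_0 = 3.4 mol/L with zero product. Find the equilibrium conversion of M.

Let X = conversion of M; extent ξ = 3.4·X mol/L.
Concentrations: [M] = 3.4 − 3.4X; [D] = 10.2X.
Kc = [D]^3 / ([M]).
This equals 549 at X = 0.755 (the root in 0 < X < 1).

X = 0.755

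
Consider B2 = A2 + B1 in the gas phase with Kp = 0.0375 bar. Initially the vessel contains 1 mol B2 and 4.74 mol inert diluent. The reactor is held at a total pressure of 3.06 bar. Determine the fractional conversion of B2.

Basis: 1 mol B2 initially; let X = conversion of B2. Extent ξ = X.
Moles: n_B2 = 1 − X; n_A2 = X; n_B1 = X; n_I = 4.74 (inert).
Total moles n_T = 5.74 + X.
With p_i = (n_i/n_T)P, Kp = p_A2 p_B1 / (p_B2).
This yields a degree-2 equation in X; solving on (0,1), X = 0.236.

X = 0.236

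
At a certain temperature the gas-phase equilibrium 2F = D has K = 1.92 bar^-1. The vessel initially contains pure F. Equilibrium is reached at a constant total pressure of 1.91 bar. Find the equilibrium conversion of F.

X = 0.747

Basis: 1 mol F initially; let X = conversion of F. Extent ξ = 0.5X.
At extent ξ: n_F = 1 − X; n_D = 0.5X.
n_T = Σnᵢ = 1 − 0.5X.
Mole fractions y_i = n_i/n_T; K = p_D / (p_F^2) with p_i = y_i·P.
Equating to 1.92 bar^-1 and solving on 0 < X < 1: X = 0.747.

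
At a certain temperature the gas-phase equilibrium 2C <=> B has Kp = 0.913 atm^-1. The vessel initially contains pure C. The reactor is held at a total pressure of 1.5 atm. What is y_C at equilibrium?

Take 1 mol C as basis and let X be its fractional conversion, so ξ = 0.5X.
Mole table: n_C = 1 − X; n_B = 0.5X.
Summing: n_T = 1 − 0.5X.
Mole fractions y_i = n_i/n_T; Kp = p_B / (p_C^2) with p_i = y_i·P.
Equating to 0.913 atm^-1 and solving on 0 < X < 1: X = 0.607.
Then n_C = 0.393, n_T = 0.696, so y_C = 0.564.

y_C = 0.564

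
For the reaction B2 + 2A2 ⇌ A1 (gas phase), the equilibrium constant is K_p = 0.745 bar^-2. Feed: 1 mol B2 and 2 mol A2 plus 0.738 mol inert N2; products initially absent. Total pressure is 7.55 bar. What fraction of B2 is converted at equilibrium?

X = 0.718

Take 1 mol B2 as basis and let X be its fractional conversion, so ξ = X.
Moles: n_B2 = 1 − X; n_A2 = 2 − 2X; n_A1 = X; n_I = 0.738 (inert).
Summing: n_T = 3.74 − 2X.
y_i = n_i/n_T, p_i = y_i·P. K_p = p_A1 / (p_B2 p_A2^2).
Substituting and setting equal to 0.745 bar^-2 gives a polynomial in X; the root in (0,1) is X = 0.718.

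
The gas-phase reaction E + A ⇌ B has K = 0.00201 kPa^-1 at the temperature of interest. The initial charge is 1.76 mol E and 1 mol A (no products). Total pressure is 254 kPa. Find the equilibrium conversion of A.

Take 1 mol A as basis and let X be its fractional conversion, so ξ = X.
Mole table: n_E = 1.76 − X; n_A = 1 − X; n_B = X.
Total moles n_T = 2.76 − X.
Mole fractions y_i = n_i/n_T; K = p_B / (p_E p_A) with p_i = y_i·P.
Substituting and setting equal to 0.00201 kPa^-1 gives a polynomial in X; the root in (0,1) is X = 0.236.

X = 0.236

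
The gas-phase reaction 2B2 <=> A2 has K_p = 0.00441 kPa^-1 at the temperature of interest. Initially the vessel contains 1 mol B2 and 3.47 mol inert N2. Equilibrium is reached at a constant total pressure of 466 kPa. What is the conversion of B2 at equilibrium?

X = 0.375

Basis: 1 mol B2 initially; let X = conversion of B2. Extent ξ = 0.5X.
At extent ξ: n_B2 = 1 − X; n_A2 = 0.5X; n_I = 3.47 (inert).
Summing: n_T = 4.47 − 0.5X.
Mole fractions y_i = n_i/n_T; K_p = p_A2 / (p_B2^2) with p_i = y_i·P.
Equating to 0.00441 kPa^-1 and solving on 0 < X < 1: X = 0.375.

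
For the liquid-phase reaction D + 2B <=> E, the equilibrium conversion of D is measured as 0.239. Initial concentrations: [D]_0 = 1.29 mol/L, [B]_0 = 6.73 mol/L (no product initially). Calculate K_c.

Let X = conversion of D.
Concentrations: [D] = 1.29 − 1.29X; [B] = 6.73 − 2.58X; [E] = 1.29X.
At X = 0.239: [D] = 0.982, [B] = 6.11, [E] = 0.308.
K_c = [E] / ([D] [B]^2) = 0.0084 (mol/L)^-2.

K_c = 0.0084 (mol/L)^-2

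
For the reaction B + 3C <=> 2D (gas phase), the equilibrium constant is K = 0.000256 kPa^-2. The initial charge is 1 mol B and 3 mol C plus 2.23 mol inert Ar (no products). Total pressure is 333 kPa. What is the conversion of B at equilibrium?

X = 0.549

Let X = conversion of B (basis 1 mol B); extent of reaction ξ = X.
Species balance: n_B = 1 − X; n_C = 3 − 3X; n_D = 2X; n_I = 2.23 (inert).
n_T = Σnᵢ = 6.23 − 2X.
Mole fractions y_i = n_i/n_T; K = p_D^2 / (p_B p_C^3) with p_i = y_i·P.
Substituting and setting equal to 0.000256 kPa^-2 gives a polynomial in X; the root in (0,1) is X = 0.549.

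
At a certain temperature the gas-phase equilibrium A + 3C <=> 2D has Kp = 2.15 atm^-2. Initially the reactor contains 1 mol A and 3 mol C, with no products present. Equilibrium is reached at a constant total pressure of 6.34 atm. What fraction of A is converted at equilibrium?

Let X = conversion of A (basis 1 mol A); extent of reaction ξ = X.
At extent ξ: n_A = 1 − X; n_C = 3 − 3X; n_D = 2X.
n_T = Σnᵢ = 4 − 2X.
Mole fractions y_i = n_i/n_T; Kp = p_D^2 / (p_A p_C^3) with p_i = y_i·P.
Equating to 2.15 atm^-2 and solving on 0 < X < 1: X = 0.723.

X = 0.723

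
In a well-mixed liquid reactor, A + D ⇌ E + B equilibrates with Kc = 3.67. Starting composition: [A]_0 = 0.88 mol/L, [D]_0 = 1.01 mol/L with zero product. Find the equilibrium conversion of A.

X = 0.701

Let X = conversion of A; extent ξ = 0.88·X mol/L.
Concentrations: [A] = 0.88 − 0.88X; [D] = 1.01 − 0.88X; [E] = 0.88X; [B] = 0.88X.
Kc = [E] [B] / ([A] [D]).
Setting equal to 3.67 and solving for X on (0,1) gives X = 0.701.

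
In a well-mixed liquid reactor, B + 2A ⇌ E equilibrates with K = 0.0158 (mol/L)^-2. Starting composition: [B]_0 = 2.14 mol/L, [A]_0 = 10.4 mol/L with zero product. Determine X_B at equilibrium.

X = 0.515

Let X = conversion of B; extent ξ = 2.14·X mol/L.
Concentrations: [B] = 2.14 − 2.14X; [A] = 10.4 − 4.28X; [E] = 2.14X.
K = [E] / ([B] [A]^2).
Solving K = 0.0158 for X ∈ (0,1): X = 0.515.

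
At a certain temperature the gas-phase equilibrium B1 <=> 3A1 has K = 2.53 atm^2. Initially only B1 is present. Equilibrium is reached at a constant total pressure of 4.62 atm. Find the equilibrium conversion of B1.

X = 0.189

Let X = conversion of B1 (basis 1 mol B1); extent of reaction ξ = X.
Moles: n_B1 = 1 − X; n_A1 = 3X.
Total moles n_T = 1 + 2X.
y_i = n_i/n_T, p_i = y_i·P. K = p_A1^3 / (p_B1).
Substituting and setting equal to 2.53 atm^2 gives a polynomial in X; the root in (0,1) is X = 0.189.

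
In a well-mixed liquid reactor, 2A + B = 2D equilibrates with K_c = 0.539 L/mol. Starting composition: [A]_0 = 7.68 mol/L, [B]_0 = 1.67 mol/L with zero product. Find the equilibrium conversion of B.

Let X = conversion of B; extent ξ = 1.67·X mol/L.
Concentrations: [A] = 7.68 − 3.34X; [B] = 1.67 − 1.67X; [D] = 3.34X.
K_c = [D]^2 / ([A]^2 [B]).
Solving K_c = 0.539 for X ∈ (0,1): X = 0.745.

X = 0.745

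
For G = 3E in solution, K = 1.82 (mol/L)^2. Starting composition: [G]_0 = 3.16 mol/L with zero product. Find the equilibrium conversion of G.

Let X = conversion of G; extent ξ = 3.16·X mol/L.
Concentrations: [G] = 3.16 − 3.16X; [E] = 9.48X.
K = [E]^3 / ([G]).
This equals 1.82 at X = 0.177 (the root in 0 < X < 1).

X = 0.177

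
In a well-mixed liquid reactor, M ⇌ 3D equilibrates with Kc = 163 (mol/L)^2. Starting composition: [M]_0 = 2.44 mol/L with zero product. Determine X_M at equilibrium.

Let X = conversion of M; extent ξ = 2.44·X mol/L.
Concentrations: [M] = 2.44 − 2.44X; [D] = 7.32X.
Kc = [D]^3 / ([M]).
Solving Kc = 163 for X ∈ (0,1): X = 0.684.

X = 0.684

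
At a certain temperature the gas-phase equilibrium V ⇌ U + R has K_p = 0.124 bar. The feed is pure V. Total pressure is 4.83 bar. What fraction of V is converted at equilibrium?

Basis: 1 mol V initially; let X = conversion of V. Extent ξ = X.
Moles: n_V = 1 − X; n_U = X; n_R = X.
Total moles n_T = 1 + X.
y_i = n_i/n_T, p_i = y_i·P. K_p = p_U p_R / (p_V).
This yields a degree-2 equation in X; solving on (0,1), X = 0.158.

X = 0.158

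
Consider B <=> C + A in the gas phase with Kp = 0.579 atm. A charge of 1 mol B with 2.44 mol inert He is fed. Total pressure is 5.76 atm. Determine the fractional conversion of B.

Basis: 1 mol B initially; let X = conversion of B. Extent ξ = X.
Species balance: n_B = 1 − X; n_C = X; n_A = X; n_I = 2.44 (inert).
Total moles n_T = 3.44 + X.
With p_i = (n_i/n_T)P, Kp = p_C p_A / (p_B).
This yields a degree-2 equation in X; solving on (0,1), X = 0.460.

X = 0.460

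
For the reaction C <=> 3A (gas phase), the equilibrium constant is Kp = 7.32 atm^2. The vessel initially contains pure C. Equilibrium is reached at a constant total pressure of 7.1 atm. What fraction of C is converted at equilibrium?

X = 0.204

Basis: 1 mol C initially; let X = conversion of C. Extent ξ = X.
Mole table: n_C = 1 − X; n_A = 3X.
n_T = Σnᵢ = 1 + 2X.
With p_i = (n_i/n_T)P, Kp = p_A^3 / (p_C).
Substituting and setting equal to 7.32 atm^2 gives a polynomial in X; the root in (0,1) is X = 0.204.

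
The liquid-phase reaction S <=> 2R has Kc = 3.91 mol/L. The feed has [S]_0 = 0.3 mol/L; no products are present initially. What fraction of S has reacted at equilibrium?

Let X = conversion of S; extent ξ = 0.3·X mol/L.
Concentrations: [S] = 0.3 − 0.3X; [R] = 0.6X.
Kc = [R]^2 / ([S]).
Equating to 3.91 mol/L: the physical root is X = 0.802.

X = 0.802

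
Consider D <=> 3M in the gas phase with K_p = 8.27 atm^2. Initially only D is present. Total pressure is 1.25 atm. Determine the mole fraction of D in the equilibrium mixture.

y_D = 0.126

Take 1 mol D as basis and let X be its fractional conversion, so ξ = X.
Mole table: n_D = 1 − X; n_M = 3X.
n_T = Σnᵢ = 1 + 2X.
With p_i = (n_i/n_T)P, K_p = p_M^3 / (p_D).
This yields a degree-3 equation in X; solving on (0,1), X = 0.698.
Then n_D = 0.302, n_T = 2.4, so y_D = 0.126.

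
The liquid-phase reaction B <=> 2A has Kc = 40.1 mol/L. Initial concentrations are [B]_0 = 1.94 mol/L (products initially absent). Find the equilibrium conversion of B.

Let X = conversion of B; extent ξ = 1.94·X mol/L.
Concentrations: [B] = 1.94 − 1.94X; [A] = 3.88X.
Kc = [A]^2 / ([B]).
Setting equal to 40.1 and solving for X on (0,1) gives X = 0.858.

X = 0.858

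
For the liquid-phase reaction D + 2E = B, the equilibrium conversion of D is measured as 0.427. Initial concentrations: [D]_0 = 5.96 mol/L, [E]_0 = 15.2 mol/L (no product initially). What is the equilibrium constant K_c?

Let X = conversion of D.
Concentrations: [D] = 5.96 − 5.96X; [E] = 15.2 − 11.9X; [B] = 5.96X.
At X = 0.427: [D] = 3.42, [E] = 10.1, [B] = 2.54.
K_c = [B] / ([D] [E]^2) = 0.00729 (mol/L)^-2.

K_c = 0.00729 (mol/L)^-2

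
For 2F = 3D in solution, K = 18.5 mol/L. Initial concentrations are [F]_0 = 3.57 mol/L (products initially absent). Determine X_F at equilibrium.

X = 0.613

Let X = conversion of F; extent ξ = 3.57X/2 mol/L.
Concentrations: [F] = 3.57 − 3.57X; [D] = 5.35X.
K = [D]^3 / ([F]^2).
Equating to 18.5 mol/L: the physical root is X = 0.613.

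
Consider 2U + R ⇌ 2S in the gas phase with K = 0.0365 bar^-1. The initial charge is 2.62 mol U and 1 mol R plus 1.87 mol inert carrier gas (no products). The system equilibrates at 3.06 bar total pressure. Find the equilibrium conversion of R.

Take 1 mol R as basis and let X be its fractional conversion, so ξ = X.
Species balance: n_U = 2.62 − 2X; n_R = 1 − X; n_S = 2X; n_I = 1.87 (inert).
Total moles n_T = 5.49 − X.
Mole fractions y_i = n_i/n_T; K = p_S^2 / (p_U^2 p_R) with p_i = y_i·P.
Equating to 0.0365 bar^-1 and solving on 0 < X < 1: X = 0.154.

X = 0.154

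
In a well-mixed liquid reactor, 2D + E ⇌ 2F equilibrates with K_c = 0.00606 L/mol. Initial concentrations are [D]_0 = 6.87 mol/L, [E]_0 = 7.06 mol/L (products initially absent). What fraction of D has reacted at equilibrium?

Let X = conversion of D; extent ξ = 6.87X/2 mol/L.
Concentrations: [D] = 6.87 − 6.87X; [E] = 7.06 − 3.44X; [F] = 6.87X.
K_c = [F]^2 / ([D]^2 [E]).
Solving K_c = 0.00606 for X ∈ (0,1): X = 0.166.

X = 0.166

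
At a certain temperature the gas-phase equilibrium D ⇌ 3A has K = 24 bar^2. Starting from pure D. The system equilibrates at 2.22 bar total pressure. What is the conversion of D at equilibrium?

X = 0.684

Let X = conversion of D (basis 1 mol D); extent of reaction ξ = X.
At extent ξ: n_D = 1 − X; n_A = 3X.
Total moles n_T = 1 + 2X.
Mole fractions y_i = n_i/n_T; K = p_A^3 / (p_D) with p_i = y_i·P.
Equating to 24 bar^2 and solving on 0 < X < 1: X = 0.684.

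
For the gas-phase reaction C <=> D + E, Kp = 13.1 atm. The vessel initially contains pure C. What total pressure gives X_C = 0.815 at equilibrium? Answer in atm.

P = 6.62 atm

Take 1 mol C as basis and let X be its fractional conversion, so ξ = X.
Mole table: n_C = 1 − X; n_D = X; n_E = X.
Total moles n_T = 1 + X.
Kp = p_D p_E / (p_C) with p_i = (n_i/n_T)·P.
At X = 0.815: the mole-fraction product g(X) = Π y_i^ν_i = 1.978. Since Kp = g(X)·P^{1}, P = (Kp/g)^(1/1) = (13.1/1.978)^(1/1) = 6.62 atm.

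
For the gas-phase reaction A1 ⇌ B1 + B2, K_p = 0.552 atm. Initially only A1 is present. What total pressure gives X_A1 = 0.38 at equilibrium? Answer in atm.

Basis: 1 mol A1 initially; let X = conversion of A1. Extent ξ = X.
Moles: n_A1 = 1 − X; n_B1 = X; n_B2 = X.
Total moles n_T = 1 + X.
K_p = p_B1 p_B2 / (p_A1) with p_i = (n_i/n_T)·P.
At X = 0.38: the mole-fraction product g(X) = Π y_i^ν_i = 0.1688. Since K_p = g(X)·P^{1}, P = (K_p/g)^(1/1) = (0.552/0.1688)^(1/1) = 3.27 atm.

P = 3.27 atm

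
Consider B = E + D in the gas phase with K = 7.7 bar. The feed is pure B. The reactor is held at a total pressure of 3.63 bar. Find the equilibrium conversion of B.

Take 1 mol B as basis and let X be its fractional conversion, so ξ = X.
At extent ξ: n_B = 1 − X; n_E = X; n_D = X.
Total moles n_T = 1 + X.
y_i = n_i/n_T, p_i = y_i·P. K = p_E p_D / (p_B).
This yields a degree-2 equation in X; solving on (0,1), X = 0.824.

X = 0.824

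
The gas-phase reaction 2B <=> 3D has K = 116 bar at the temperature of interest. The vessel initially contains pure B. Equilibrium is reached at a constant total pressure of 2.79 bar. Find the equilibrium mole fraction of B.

y_B = 0.127

Take 1 mol B as basis and let X be its fractional conversion, so ξ = 0.5X.
Mole table: n_B = 1 − X; n_D = 1.5X.
Summing: n_T = 1 + 0.5X.
Mole fractions y_i = n_i/n_T; K = p_D^3 / (p_B^2) with p_i = y_i·P.
This yields a degree-3 equation in X; solving on (0,1), X = 0.821.
Then n_B = 0.179, n_T = 1.41, so y_B = 0.127.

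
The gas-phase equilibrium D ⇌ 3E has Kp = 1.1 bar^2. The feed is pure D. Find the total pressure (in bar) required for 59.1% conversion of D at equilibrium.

P = 0.62 bar

Take 1 mol D as basis and let X be its fractional conversion, so ξ = X.
Moles: n_D = 1 − X; n_E = 3X.
Summing: n_T = 1 + 2X.
Kp = p_E^3 / (p_D) with p_i = (n_i/n_T)·P.
At X = 0.591: the mole-fraction product g(X) = Π y_i^ν_i = 2.862. Since Kp = g(X)·P^{2}, P = (Kp/g)^(1/2) = (1.1/2.862)^(1/2) = 0.62 bar.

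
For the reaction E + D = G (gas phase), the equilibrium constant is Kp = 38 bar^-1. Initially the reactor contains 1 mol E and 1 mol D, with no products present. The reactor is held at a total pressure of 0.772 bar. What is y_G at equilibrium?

Take 1 mol E as basis and let X be its fractional conversion, so ξ = X.
Moles: n_E = 1 − X; n_D = 1 − X; n_G = X.
Summing: n_T = 2 − X.
Mole fractions y_i = n_i/n_T; Kp = p_G / (p_E p_D) with p_i = y_i·P.
Substituting and setting equal to 38 bar^-1 gives a polynomial in X; the root in (0,1) is X = 0.818.
Then n_G = 0.818, n_T = 1.18, so y_G = 0.693.

y_G = 0.693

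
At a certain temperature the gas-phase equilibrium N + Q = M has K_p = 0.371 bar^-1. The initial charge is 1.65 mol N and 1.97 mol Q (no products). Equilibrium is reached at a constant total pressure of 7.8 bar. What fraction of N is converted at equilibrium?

Basis: 1.65 mol N initially; let X = conversion of N. Extent ξ = 1.65X.
At extent ξ: n_N = 1.65 − 1.65X; n_Q = 1.97 − 1.65X; n_M = 1.65X.
Summing: n_T = 3.62 − 1.65X.
y_i = n_i/n_T, p_i = y_i·P. K_p = p_M / (p_N p_Q).
This yields a degree-2 equation in X; solving on (0,1), X = 0.535.

X = 0.535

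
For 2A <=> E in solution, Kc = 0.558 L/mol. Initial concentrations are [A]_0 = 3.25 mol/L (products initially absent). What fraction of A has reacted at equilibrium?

Let X = conversion of A; extent ξ = 3.25X/2 mol/L.
Concentrations: [A] = 3.25 − 3.25X; [E] = 1.62X.
Kc = [E] / ([A]^2).
Solving Kc = 0.558 for X ∈ (0,1): X = 0.595.

X = 0.595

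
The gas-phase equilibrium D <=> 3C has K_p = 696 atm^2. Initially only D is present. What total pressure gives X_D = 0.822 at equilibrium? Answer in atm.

Basis: 1 mol D initially; let X = conversion of D. Extent ξ = X.
Moles: n_D = 1 − X; n_C = 3X.
n_T = Σnᵢ = 1 + 2X.
K_p = p_C^3 / (p_D) with p_i = (n_i/n_T)·P.
At X = 0.822: the mole-fraction product g(X) = Π y_i^ν_i = 12.05. Since K_p = g(X)·P^{2}, P = (K_p/g)^(1/2) = (696/12.05)^(1/2) = 7.6 atm.

P = 7.6 atm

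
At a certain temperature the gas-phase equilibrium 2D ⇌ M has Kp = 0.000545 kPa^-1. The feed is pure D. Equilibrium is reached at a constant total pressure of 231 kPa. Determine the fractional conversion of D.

X = 0.184

Take 1 mol D as basis and let X be its fractional conversion, so ξ = 0.5X.
At extent ξ: n_D = 1 − X; n_M = 0.5X.
n_T = Σnᵢ = 1 − 0.5X.
y_i = n_i/n_T, p_i = y_i·P. Kp = p_M / (p_D^2).
This yields a degree-2 equation in X; solving on (0,1), X = 0.184.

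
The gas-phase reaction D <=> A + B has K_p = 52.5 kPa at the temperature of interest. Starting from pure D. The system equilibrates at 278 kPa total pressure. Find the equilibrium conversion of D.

Take 1 mol D as basis and let X be its fractional conversion, so ξ = X.
Mole table: n_D = 1 − X; n_A = X; n_B = X.
n_T = Σnᵢ = 1 + X.
With p_i = (n_i/n_T)P, K_p = p_A p_B / (p_D).
Substituting and setting equal to 52.5 kPa gives a polynomial in X; the root in (0,1) is X = 0.399.

X = 0.399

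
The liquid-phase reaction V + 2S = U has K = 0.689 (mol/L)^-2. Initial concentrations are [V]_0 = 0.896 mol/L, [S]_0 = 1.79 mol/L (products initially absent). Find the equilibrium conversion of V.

X = 0.423

Let X = conversion of V; extent ξ = 0.896·X mol/L.
Concentrations: [V] = 0.896 − 0.896X; [S] = 1.79 − 1.79X; [U] = 0.896X.
K = [U] / ([V] [S]^2).
Setting equal to 0.689 and solving for X on (0,1) gives X = 0.423.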